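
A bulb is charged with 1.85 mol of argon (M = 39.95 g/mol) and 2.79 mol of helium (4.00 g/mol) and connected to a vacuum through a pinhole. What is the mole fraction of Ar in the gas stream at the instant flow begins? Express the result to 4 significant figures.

Effusion rate of each component ∝ n_i/√M_i (partial pressure × 1/√M).
x_Ar(eff) = (n_Ar/√M_Ar) / (n_Ar/√M_Ar + n_He/√M_He)
= (1.85/√39.95) / (1.85/√39.95 + 2.79/√4.00) = 0.2927/(0.2927 + 1.395) = 0.1734.

0.1734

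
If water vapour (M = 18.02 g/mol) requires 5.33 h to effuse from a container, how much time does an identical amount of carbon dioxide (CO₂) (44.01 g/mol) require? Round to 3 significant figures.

8.33 h

Graham's law gives t_CO₂/t_H₂O = √(M_CO₂/M_H₂O) = √(44.01/18.02) = √2.442 = 1.563.
So the time for CO₂ is 5.33 × 1.563 = 8.33 h.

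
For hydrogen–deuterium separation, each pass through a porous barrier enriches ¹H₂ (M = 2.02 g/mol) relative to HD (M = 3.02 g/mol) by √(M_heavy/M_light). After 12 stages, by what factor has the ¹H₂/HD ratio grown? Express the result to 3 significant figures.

Overall factor = α^12 with α = √(3.02/2.02), i.e. (3.02/2.02)^(12/2).
= 1.49505^6 = 11.2.

11.2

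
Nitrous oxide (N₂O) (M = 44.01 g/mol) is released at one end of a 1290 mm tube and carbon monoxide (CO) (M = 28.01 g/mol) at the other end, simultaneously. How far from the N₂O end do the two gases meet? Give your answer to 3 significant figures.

Distances travelled in equal time are proportional to diffusion rates, so d_N₂O/d_CO = √(M_CO/M_N₂O) = √(28.01/44.01) = 0.7978.
With d_N₂O + d_CO = 1290 mm, d_CO = 1290/(1 + 0.7978) = 717.6 mm.
d_N₂O = 1290 − 717.6 = 572 mm.

572 mm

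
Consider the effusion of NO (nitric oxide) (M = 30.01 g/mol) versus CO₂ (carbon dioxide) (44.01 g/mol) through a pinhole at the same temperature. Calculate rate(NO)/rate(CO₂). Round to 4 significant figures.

From Graham's law, rate_NO/rate_CO₂ = √(M_CO₂/M_NO) = √(44.01/30.01) = √1.467 = 1.211.

1.211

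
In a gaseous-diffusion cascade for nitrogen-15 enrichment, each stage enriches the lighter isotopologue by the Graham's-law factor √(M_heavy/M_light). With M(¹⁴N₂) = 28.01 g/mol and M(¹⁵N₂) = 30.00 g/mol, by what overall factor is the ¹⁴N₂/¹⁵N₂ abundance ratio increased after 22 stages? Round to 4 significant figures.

2.128

The single-stage factor is √(M_heavy/M_light), so 22 stages give [√(30.00/28.01)]^22 = (30.00/28.01)^(22/2).
= 1.07105^11 = 2.128.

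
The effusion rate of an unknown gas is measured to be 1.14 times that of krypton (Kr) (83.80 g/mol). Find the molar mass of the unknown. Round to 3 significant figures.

Since effusion rate ∝ 1/√M, rate_X/rate_Kr = √(M_Kr/M_X).
1.14 = √(83.80/M_X)
M_X = 83.80 / 1.14² = 83.80 / 1.300 = 64.5 g/mol

64.5 g/mol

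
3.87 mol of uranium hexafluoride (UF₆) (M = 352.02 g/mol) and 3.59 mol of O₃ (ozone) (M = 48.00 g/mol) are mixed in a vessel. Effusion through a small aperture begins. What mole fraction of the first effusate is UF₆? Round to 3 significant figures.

The effusion rate of species i is ∝ p_i/√M_i ∝ n_i/√M_i.
x_UF₆(eff) = (n_UF₆/√M_UF₆) / (n_UF₆/√M_UF₆ + n_O₃/√M_O₃)
= (3.87/√352.02) / (3.87/√352.02 + 3.59/√48.00) = 0.2063/(0.2063 + 0.5182) = 0.285.

0.285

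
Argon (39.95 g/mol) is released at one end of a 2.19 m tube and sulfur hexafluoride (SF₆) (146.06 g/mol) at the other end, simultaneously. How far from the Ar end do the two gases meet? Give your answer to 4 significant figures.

1.438 m

The fronts meet when d_Ar + d_SF₆ = L with d_Ar/d_SF₆ = √(M_SF₆/M_Ar) (Graham's law). Here √(M_SF₆/M_Ar) = √(146.06/39.95) = 1.912.
With d_Ar + d_SF₆ = 2.19 m, d_SF₆ = 2.19/(1 + 1.912) = 0.7520 m.
d_Ar = 2.19 − 0.7520 = 1.438 m.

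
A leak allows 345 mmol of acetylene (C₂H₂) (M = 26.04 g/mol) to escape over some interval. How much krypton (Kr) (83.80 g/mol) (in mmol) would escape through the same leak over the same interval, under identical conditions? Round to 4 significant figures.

192.3 mmol

By Graham's law, rate_Kr/rate_C₂H₂ = √(M_C₂H₂/M_Kr) = √(26.04/83.80) = √0.3107 = 0.5574.
So the amount for Kr is 345 × 0.5574 = 192.3 mmol.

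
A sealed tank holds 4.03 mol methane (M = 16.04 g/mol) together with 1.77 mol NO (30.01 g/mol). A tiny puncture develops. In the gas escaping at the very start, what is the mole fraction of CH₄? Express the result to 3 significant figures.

0.757

Effusion rate of each component ∝ n_i/√M_i (partial pressure × 1/√M).
Mole fraction of CH₄ in the effusate = (n_CH₄/√M_CH₄) / (n_CH₄/√M_CH₄ + n_NO/√M_NO)
= (4.03/√16.04) / (4.03/√16.04 + 1.77/√30.01) = 1.006/(1.006 + 0.3231) = 0.757.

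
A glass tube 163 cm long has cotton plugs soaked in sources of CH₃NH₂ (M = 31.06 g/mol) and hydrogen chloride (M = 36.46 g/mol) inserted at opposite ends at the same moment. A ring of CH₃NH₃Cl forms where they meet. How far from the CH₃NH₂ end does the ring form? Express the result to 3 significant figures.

84.8 cm

The fronts meet when d_CH₃NH₂ + d_HCl = L with d_CH₃NH₂/d_HCl = √(M_HCl/M_CH₃NH₂) (Graham's law). Here √(M_HCl/M_CH₃NH₂) = √(36.46/31.06) = 1.083.
With d_CH₃NH₂ + d_HCl = 163 cm, d_HCl = 163/(1 + 1.083) = 78.24 cm.
d_CH₃NH₂ = 163 − 78.24 = 84.8 cm.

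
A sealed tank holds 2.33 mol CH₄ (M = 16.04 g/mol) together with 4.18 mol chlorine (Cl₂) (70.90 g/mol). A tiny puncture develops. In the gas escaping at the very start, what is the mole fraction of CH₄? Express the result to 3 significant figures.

0.540

The effusion rate of species i is ∝ p_i/√M_i ∝ n_i/√M_i.
x_CH₄(eff) = (n_CH₄/√M_CH₄) / (n_CH₄/√M_CH₄ + n_Cl₂/√M_Cl₂)
= (2.33/√16.04) / (2.33/√16.04 + 4.18/√70.90) = 0.5818/(0.5818 + 0.4964) = 0.540.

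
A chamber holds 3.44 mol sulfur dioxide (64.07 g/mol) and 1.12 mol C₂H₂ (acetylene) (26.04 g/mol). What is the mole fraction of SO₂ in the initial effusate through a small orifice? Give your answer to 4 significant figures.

0.6619

The effusion rate of species i is ∝ p_i/√M_i ∝ n_i/√M_i.
x_SO₂(eff) = (n_SO₂/√M_SO₂) / (n_SO₂/√M_SO₂ + n_C₂H₂/√M_C₂H₂)
= (3.44/√64.07) / (3.44/√64.07 + 1.12/√26.04) = 0.4298/(0.4298 + 0.2195) = 0.6619.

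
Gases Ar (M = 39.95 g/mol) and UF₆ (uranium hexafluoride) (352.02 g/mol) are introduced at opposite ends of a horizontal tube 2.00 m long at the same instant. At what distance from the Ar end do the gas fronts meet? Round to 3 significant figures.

Distances travelled in equal time are proportional to diffusion rates, so d_Ar/d_UF₆ = √(M_UF₆/M_Ar) = √(352.02/39.95) = 2.968.
With d_Ar + d_UF₆ = 2.00 m, d_UF₆ = 2.00/(1 + 2.968) = 0.5040 m.
d_Ar = 2.00 − 0.5040 = 1.50 m.

1.50 m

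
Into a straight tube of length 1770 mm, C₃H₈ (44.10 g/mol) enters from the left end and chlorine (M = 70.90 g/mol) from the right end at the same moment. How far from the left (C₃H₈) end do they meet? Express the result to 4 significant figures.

989.6 mm

In equal time, each gas travels a distance ∝ its rate ∝ 1/√M, so d_C₃H₈/d_Cl₂ = √(M_Cl₂/M_C₃H₈) = √(70.90/44.10) = 1.268.
With d_C₃H₈ + d_Cl₂ = 1770 mm, d_Cl₂ = 1770/(1 + 1.268) = 780.4 mm.
d_C₃H₈ = 1770 − 780.4 = 989.6 mm.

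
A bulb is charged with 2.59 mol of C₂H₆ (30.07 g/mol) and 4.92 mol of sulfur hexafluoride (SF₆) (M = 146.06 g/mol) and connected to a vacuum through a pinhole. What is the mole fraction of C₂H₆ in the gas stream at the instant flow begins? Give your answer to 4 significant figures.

0.5371

Effusion rate of each component ∝ n_i/√M_i (partial pressure × 1/√M).
So x_C₂H₆ in the escaping gas = (n_C₂H₆/√M_C₂H₆) / Σ(n_i/√M_i)
= (2.59/√30.07) / (2.59/√30.07 + 4.92/√146.06) = 0.4723/(0.4723 + 0.4071) = 0.5371.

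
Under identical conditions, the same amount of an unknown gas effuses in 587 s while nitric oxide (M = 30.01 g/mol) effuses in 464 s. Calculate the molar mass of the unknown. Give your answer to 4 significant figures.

Using Graham's law: t_X/t_NO = √(M_X/M_NO).
587/464 = 1.265 = √(M_X/30.01)
M_X = 30.01 × 1.265² = 30.01 × 1.600 = 48.03 g/mol

48.03 g/mol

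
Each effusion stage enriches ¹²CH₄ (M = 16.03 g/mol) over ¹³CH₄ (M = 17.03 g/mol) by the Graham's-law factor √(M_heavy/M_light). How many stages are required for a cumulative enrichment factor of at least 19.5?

Per stage α = (17.03/16.03)^(1/2) = 1.06238^0.5, giving ln α = 0.03026.
Need α^N ≥ 19.5 ⇒ N ≥ ln(19.5) / ln α = 2.970 / 0.03026 = 98.17.
So at least 99 stages are needed.

99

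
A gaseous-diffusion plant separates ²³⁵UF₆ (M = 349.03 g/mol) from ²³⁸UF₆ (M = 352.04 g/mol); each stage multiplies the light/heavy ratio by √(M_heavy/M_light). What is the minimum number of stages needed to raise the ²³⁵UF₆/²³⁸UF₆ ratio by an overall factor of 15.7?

With α = √(352.04/349.03) per stage, ln α = ½ ln(1.00862) = 0.004293.
Need α^N ≥ 15.7 ⇒ N ≥ ln(15.7) / ln α = 2.754 / 0.004293 = 641.36.
So at least 642 stages are needed.

642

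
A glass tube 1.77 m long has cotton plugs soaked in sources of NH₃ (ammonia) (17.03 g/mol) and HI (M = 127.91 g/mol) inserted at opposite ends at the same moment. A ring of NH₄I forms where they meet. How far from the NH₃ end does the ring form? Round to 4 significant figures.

Graham's law gives d_NH₃/d_HI = rate_NH₃/rate_HI = √(M_HI/M_NH₃) = √(127.91/17.03) = 2.741.
With d_NH₃ + d_HI = 1.77 m, d_HI = 1.77/(1 + 2.741) = 0.4732 m.
d_NH₃ = 1.77 − 0.4732 = 1.297 m.

1.297 m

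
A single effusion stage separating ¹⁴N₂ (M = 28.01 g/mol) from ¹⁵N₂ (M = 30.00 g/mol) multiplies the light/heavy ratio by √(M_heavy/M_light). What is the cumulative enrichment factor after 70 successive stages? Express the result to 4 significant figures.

Overall factor = α^70 with α = √(30.00/28.01), i.e. (30.00/28.01)^(70/2).
= 1.07105^35 = 11.05.

11.05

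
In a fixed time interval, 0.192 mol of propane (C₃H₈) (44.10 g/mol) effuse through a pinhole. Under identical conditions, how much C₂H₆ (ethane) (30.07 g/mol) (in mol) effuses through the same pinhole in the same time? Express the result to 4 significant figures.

By Graham's law, rate_C₂H₆/rate_C₃H₈ = √(M_C₃H₈/M_C₂H₆) = √(44.10/30.07) = √1.467 = 1.211.
So the amount for C₂H₆ is 0.192 × 1.211 = 0.2325 mol.

0.2325 mol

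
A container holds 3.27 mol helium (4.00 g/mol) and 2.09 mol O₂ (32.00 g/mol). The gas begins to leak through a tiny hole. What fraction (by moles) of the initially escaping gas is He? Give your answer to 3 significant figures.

The effusion rate of species i is ∝ p_i/√M_i ∝ n_i/√M_i.
Mole fraction of He in the effusate = (n_He/√M_He) / (n_He/√M_He + n_O₂/√M_O₂)
= (3.27/√4.00) / (3.27/√4.00 + 2.09/√32.00) = 1.635/(1.635 + 0.3695) = 0.816.

0.816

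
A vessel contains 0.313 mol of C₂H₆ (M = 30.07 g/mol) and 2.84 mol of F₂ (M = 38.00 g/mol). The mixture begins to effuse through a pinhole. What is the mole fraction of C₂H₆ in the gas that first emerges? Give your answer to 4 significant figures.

0.1102

The effusion rate of species i is ∝ p_i/√M_i ∝ n_i/√M_i.
So x_C₂H₆ in the escaping gas = (n_C₂H₆/√M_C₂H₆) / Σ(n_i/√M_i)
= (0.313/√30.07) / (0.313/√30.07 + 2.84/√38.00) = 0.05708/(0.05708 + 0.4607) = 0.1102.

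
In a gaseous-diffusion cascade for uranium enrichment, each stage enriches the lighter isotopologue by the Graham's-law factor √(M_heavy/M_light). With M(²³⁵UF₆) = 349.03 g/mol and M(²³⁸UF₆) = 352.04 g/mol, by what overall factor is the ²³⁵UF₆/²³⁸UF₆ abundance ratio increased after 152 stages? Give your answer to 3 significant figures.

1.92

Each stage multiplies the ratio by α = √(352.04/349.03), so after 152 stages the overall factor is α^152 = (352.04/349.03)^(152/2).
= 1.00862^76 = 1.92.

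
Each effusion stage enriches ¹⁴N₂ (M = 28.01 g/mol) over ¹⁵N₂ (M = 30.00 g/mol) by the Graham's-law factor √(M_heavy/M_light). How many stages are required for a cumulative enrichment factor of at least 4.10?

Per stage α = (30.00/28.01)^(1/2) = 1.07105^0.5, giving ln α = 0.03432.
Need α^N ≥ 4.10 ⇒ N ≥ ln(4.10) / ln α = 1.411 / 0.03432 = 41.12.
Rounding up, N = 42 stages.

42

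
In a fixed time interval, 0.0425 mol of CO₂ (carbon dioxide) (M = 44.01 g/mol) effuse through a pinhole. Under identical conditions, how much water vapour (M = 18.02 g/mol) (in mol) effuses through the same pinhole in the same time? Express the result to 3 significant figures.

0.0664 mol

Using Graham's law: rate_H₂O/rate_CO₂ = √(M_CO₂/M_H₂O) = √(44.01/18.02) = √2.442 = 1.563.
So the amount for H₂O is 0.0425 × 1.563 = 0.0664 mol.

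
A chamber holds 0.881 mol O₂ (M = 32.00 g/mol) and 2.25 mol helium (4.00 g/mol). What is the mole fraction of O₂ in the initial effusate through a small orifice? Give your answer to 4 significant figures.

0.1216

The effusion rate of species i is ∝ p_i/√M_i ∝ n_i/√M_i.
So x_O₂ in the escaping gas = (n_O₂/√M_O₂) / Σ(n_i/√M_i)
= (0.881/√32.00) / (0.881/√32.00 + 2.25/√4.00) = 0.1557/(0.1557 + 1.125) = 0.1216.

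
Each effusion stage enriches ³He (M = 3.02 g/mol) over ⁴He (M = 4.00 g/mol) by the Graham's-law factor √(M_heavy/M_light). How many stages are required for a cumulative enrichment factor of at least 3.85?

10

Single-stage factor α = √(4.00/3.02), so ln α = ½ ln(1.32450) = 0.1405.
Need α^N ≥ 3.85 ⇒ N ≥ ln(3.85) / ln α = 1.348 / 0.1405 = 9.59.
So at least 10 stages are needed.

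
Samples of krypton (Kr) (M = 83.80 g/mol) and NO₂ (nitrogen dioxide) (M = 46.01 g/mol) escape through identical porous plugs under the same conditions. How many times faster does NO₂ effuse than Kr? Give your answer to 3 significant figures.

1.35

Since effusion rate ∝ 1/√M, rate_NO₂/rate_Kr = √(M_Kr/M_NO₂) = √(83.80/46.01) = √1.821 = 1.35.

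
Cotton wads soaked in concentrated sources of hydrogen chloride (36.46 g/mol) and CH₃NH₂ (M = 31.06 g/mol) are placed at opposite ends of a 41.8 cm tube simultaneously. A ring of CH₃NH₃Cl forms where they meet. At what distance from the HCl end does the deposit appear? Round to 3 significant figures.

20.1 cm

In equal time, each gas travels a distance ∝ its rate ∝ 1/√M, so d_HCl/d_CH₃NH₂ = √(M_CH₃NH₂/M_HCl) = √(31.06/36.46) = 0.9230.
With d_HCl + d_CH₃NH₂ = 41.8 cm, d_CH₃NH₂ = 41.8/(1 + 0.9230) = 21.74 cm.
d_HCl = 41.8 − 21.74 = 20.1 cm.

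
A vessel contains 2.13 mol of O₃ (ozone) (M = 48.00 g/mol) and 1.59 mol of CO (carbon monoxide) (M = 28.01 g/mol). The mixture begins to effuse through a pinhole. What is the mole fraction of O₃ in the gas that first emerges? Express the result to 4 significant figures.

Each component's effusion rate ∝ (its partial pressure)·(1/√M) ∝ n_i/√M_i.
Mole fraction of O₃ in the effusate = (n_O₃/√M_O₃) / (n_O₃/√M_O₃ + n_CO/√M_CO)
= (2.13/√48.00) / (2.13/√48.00 + 1.59/√28.01) = 0.3074/(0.3074 + 0.3004) = 0.5058.

0.5058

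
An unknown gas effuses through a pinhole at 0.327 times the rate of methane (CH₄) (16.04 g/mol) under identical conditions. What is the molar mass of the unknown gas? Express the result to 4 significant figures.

150.0 g/mol

By Graham's law, rate_X/rate_CH₄ = √(M_CH₄/M_X).
0.327 = √(16.04/M_X)
M_X = 16.04 / 0.327² = 16.04 / 0.1069 = 150.0 g/mol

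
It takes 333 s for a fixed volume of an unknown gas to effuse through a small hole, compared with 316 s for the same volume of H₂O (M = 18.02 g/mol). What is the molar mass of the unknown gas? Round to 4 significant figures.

Graham's law gives t_X/t_H₂O = √(M_X/M_H₂O).
333/316 = 1.054 = √(M_X/18.02)
M_X = 18.02 × 1.054² = 18.02 × 1.110 = 20.01 g/mol

20.01 g/mol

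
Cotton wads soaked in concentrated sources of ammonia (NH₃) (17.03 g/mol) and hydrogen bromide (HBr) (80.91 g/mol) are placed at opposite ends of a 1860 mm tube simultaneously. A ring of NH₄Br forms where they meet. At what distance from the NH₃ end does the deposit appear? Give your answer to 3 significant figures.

1280 mm

The fronts meet when d_NH₃ + d_HBr = L with d_NH₃/d_HBr = √(M_HBr/M_NH₃) (Graham's law). Here √(M_HBr/M_NH₃) = √(80.91/17.03) = 2.180.
With d_NH₃ + d_HBr = 1860 mm, d_HBr = 1860/(1 + 2.180) = 585.0 mm.
d_NH₃ = 1860 − 585.0 = 1280 mm.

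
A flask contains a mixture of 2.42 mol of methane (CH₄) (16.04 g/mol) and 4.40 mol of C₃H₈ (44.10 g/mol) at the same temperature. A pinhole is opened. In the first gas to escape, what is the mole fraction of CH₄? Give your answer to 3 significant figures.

Rate_i ∝ x_i/√M_i (Graham's law weighted by mole fraction), so the effusate composition follows n_i/√M_i.
So x_CH₄ in the escaping gas = (n_CH₄/√M_CH₄) / Σ(n_i/√M_i)
= (2.42/√16.04) / (2.42/√16.04 + 4.40/√44.10) = 0.6042/(0.6042 + 0.6626) = 0.477.

0.477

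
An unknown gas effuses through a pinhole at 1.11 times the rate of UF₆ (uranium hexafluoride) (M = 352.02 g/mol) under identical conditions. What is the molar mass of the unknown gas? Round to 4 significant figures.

From Graham's law, rate_X/rate_UF₆ = √(M_UF₆/M_X).
1.11 = √(352.02/M_X)
M_X = 352.02 / 1.11² = 352.02 / 1.232 = 285.7 g/mol

285.7 g/mol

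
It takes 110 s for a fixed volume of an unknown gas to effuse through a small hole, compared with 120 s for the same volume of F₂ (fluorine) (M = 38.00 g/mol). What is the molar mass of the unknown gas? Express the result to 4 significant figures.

31.93 g/mol

Since effusion rate ∝ 1/√M, t_X/t_F₂ = √(M_X/M_F₂).
110/120 = 0.9167 = √(M_X/38.00)
M_X = 38.00 × 0.9167² = 38.00 × 0.8403 = 31.93 g/mol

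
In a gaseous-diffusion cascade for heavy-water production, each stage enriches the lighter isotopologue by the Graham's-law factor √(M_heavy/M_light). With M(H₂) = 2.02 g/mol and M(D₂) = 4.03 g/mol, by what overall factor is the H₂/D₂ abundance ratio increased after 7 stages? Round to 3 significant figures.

After 7 stages the ratio has grown by (√(4.03/2.02))^7 = (4.03/2.02)^(7/2).
= 1.99505^(7/2) = 11.2.

11.2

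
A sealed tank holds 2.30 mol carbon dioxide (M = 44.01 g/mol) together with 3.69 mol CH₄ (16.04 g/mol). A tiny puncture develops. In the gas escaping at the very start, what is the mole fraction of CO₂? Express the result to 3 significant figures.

Rate_i ∝ x_i/√M_i (Graham's law weighted by mole fraction), so the effusate composition follows n_i/√M_i.
x_CO₂(eff) = (n_CO₂/√M_CO₂) / (n_CO₂/√M_CO₂ + n_CH₄/√M_CH₄)
= (2.30/√44.01) / (2.30/√44.01 + 3.69/√16.04) = 0.3467/(0.3467 + 0.9213) = 0.273.

0.273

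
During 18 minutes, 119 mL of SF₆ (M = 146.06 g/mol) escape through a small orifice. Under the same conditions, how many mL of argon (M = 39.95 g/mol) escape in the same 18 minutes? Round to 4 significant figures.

227.5 mL

By Graham's law, rate_Ar/rate_SF₆ = √(M_SF₆/M_Ar) = √(146.06/39.95) = √3.656 = 1.912.
So the volume for Ar is 119 × 1.912 = 227.5 mL.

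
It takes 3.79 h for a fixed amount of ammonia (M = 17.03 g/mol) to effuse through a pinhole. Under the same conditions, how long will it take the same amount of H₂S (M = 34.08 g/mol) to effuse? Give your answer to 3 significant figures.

Using Graham's law: t_H₂S/t_NH₃ = √(M_H₂S/M_NH₃) = √(34.08/17.03) = √2.001 = 1.415.
So the time for H₂S is 3.79 × 1.415 = 5.36 h.

5.36 h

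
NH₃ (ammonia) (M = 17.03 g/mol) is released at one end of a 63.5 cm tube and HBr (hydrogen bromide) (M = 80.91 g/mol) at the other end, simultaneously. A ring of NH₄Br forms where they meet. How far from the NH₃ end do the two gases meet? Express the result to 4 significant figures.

43.53 cm

In equal time, each gas travels a distance ∝ its rate ∝ 1/√M, so d_NH₃/d_HBr = √(M_HBr/M_NH₃) = √(80.91/17.03) = 2.180.
With d_NH₃ + d_HBr = 63.5 cm, d_HBr = 63.5/(1 + 2.180) = 19.97 cm.
d_NH₃ = 63.5 − 19.97 = 43.53 cm.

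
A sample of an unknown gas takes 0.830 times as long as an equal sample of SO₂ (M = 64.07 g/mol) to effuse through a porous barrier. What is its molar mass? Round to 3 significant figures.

44.1 g/mol

Graham's law gives t_X/t_SO₂ = √(M_X/M_SO₂).
0.830 = √(M_X/64.07)
M_X = 64.07 × 0.830² = 64.07 × 0.6889 = 44.1 g/mol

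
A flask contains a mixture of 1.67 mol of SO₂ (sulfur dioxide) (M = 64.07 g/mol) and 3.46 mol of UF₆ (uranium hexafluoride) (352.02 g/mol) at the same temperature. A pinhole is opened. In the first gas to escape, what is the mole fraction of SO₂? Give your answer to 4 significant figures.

0.5308

Effusion rate of each component ∝ n_i/√M_i (partial pressure × 1/√M).
So x_SO₂ in the escaping gas = (n_SO₂/√M_SO₂) / Σ(n_i/√M_i)
= (1.67/√64.07) / (1.67/√64.07 + 3.46/√352.02) = 0.2086/(0.2086 + 0.1844) = 0.5308.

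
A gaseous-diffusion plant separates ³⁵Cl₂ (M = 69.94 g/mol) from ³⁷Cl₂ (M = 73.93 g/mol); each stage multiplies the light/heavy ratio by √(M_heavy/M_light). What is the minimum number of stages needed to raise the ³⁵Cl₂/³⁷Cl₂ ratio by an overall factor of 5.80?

Per stage α = (73.93/69.94)^(1/2) = 1.05705^0.5, giving ln α = 0.02774.
Need α^N ≥ 5.80 ⇒ N ≥ ln(5.80) / ln α = 1.758 / 0.02774 = 63.37.
Minimum whole number of stages: N = 64.

64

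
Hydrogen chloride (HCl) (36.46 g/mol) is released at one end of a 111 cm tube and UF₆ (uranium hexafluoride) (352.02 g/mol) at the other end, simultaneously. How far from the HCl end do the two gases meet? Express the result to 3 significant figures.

In equal time, each gas travels a distance ∝ its rate ∝ 1/√M, so d_HCl/d_UF₆ = √(M_UF₆/M_HCl) = √(352.02/36.46) = 3.107.
With d_HCl + d_UF₆ = 111 cm, d_UF₆ = 111/(1 + 3.107) = 27.03 cm.
d_HCl = 111 − 27.03 = 84.0 cm.

84.0 cm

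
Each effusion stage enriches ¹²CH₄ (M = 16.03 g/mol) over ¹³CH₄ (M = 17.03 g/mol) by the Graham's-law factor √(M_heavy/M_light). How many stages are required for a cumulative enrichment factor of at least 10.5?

Single-stage factor α = √(17.03/16.03), so ln α = ½ ln(1.06238) = 0.03026.
Need α^N ≥ 10.5 ⇒ N ≥ ln(10.5) / ln α = 2.351 / 0.03026 = 77.71.
Minimum whole number of stages: N = 78.

78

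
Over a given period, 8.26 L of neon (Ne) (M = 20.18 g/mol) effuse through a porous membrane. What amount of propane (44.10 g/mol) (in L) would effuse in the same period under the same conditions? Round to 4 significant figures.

From Graham's law, rate_C₃H₈/rate_Ne = √(M_Ne/M_C₃H₈) = √(20.18/44.10) = √0.4576 = 0.6765.
So the volume for C₃H₈ is 8.26 × 0.6765 = 5.588 L.

5.588 L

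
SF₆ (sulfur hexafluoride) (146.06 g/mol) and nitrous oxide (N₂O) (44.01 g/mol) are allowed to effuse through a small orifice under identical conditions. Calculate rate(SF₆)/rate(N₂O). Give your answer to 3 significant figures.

Using Graham's law: rate_SF₆/rate_N₂O = √(M_N₂O/M_SF₆) = √(44.01/146.06) = √0.3013 = 0.549.

0.549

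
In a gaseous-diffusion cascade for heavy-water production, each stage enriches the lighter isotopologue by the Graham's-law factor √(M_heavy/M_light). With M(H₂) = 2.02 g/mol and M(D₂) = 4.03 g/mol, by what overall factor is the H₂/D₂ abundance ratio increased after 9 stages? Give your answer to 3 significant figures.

Overall factor = α^9 with α = √(4.03/2.02), i.e. (4.03/2.02)^(9/2).
= 1.99505^(9/2) = 22.4.

22.4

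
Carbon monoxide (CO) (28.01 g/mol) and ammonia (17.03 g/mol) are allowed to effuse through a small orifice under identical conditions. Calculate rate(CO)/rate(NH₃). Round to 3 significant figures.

0.780

From Graham's law, rate_CO/rate_NH₃ = √(M_NH₃/M_CO) = √(17.03/28.01) = √0.6080 = 0.780.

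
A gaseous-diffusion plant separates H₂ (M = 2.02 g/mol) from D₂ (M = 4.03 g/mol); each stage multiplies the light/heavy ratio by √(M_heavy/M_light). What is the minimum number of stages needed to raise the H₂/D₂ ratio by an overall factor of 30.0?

10

Single-stage factor α = √(4.03/2.02), so ln α = ½ ln(1.99505) = 0.3453.
Need α^N ≥ 30.0 ⇒ N ≥ ln(30.0) / ln α = 3.401 / 0.3453 = 9.85.
Rounding up, N = 10 stages.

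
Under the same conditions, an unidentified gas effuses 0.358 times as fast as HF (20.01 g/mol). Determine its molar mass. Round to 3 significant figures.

156 g/mol

Graham's law gives rate_X/rate_HF = √(M_HF/M_X).
0.358 = √(20.01/M_X)
M_X = 20.01 / 0.358² = 20.01 / 0.1282 = 156 g/mol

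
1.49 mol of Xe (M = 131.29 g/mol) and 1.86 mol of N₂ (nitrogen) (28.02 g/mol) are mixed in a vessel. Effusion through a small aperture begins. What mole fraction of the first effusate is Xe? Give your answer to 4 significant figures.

Rate_i ∝ x_i/√M_i (Graham's law weighted by mole fraction), so the effusate composition follows n_i/√M_i.
So x_Xe in the escaping gas = (n_Xe/√M_Xe) / Σ(n_i/√M_i)
= (1.49/√131.29) / (1.49/√131.29 + 1.86/√28.02) = 0.1300/(0.1300 + 0.3514) = 0.2701.

0.2701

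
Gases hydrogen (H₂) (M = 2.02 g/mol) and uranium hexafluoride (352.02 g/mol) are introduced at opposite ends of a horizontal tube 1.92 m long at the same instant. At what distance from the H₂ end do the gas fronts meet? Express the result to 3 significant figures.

1.78 m

Distances travelled in equal time are proportional to diffusion rates, so d_H₂/d_UF₆ = √(M_UF₆/M_H₂) = √(352.02/2.02) = 13.20.
With d_H₂ + d_UF₆ = 1.92 m, d_UF₆ = 1.92/(1 + 13.20) = 0.1352 m.
d_H₂ = 1.92 − 0.1352 = 1.78 m.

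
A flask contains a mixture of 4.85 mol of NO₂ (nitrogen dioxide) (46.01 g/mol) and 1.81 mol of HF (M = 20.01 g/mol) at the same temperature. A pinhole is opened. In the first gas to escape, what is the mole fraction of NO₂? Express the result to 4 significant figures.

0.6386

Each component's effusion rate ∝ (its partial pressure)·(1/√M) ∝ n_i/√M_i.
x_NO₂(eff) = (n_NO₂/√M_NO₂) / (n_NO₂/√M_NO₂ + n_HF/√M_HF)
= (4.85/√46.01) / (4.85/√46.01 + 1.81/√20.01) = 0.7150/(0.7150 + 0.4046) = 0.6386.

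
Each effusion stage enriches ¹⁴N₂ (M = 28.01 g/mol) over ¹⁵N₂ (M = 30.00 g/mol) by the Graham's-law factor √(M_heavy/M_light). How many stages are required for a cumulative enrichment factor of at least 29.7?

99

Single-stage factor α = √(30.00/28.01), so ln α = ½ ln(1.07105) = 0.03432.
Need α^N ≥ 29.7 ⇒ N ≥ ln(29.7) / ln α = 3.391 / 0.03432 = 98.82.
So at least 99 stages are needed.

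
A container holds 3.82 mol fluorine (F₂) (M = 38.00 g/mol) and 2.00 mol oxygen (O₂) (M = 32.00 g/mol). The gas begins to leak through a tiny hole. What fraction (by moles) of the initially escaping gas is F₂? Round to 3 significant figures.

0.637

Rate_i ∝ x_i/√M_i (Graham's law weighted by mole fraction), so the effusate composition follows n_i/√M_i.
So x_F₂ in the escaping gas = (n_F₂/√M_F₂) / Σ(n_i/√M_i)
= (3.82/√38.00) / (3.82/√38.00 + 2.00/√32.00) = 0.6197/(0.6197 + 0.3536) = 0.637.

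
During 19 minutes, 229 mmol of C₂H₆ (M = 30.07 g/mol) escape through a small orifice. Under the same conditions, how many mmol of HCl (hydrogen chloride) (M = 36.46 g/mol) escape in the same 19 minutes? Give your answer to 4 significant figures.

Using Graham's law: rate_HCl/rate_C₂H₆ = √(M_C₂H₆/M_HCl) = √(30.07/36.46) = √0.8247 = 0.9082.
So the amount for HCl is 229 × 0.9082 = 208.0 mmol.

208.0 mmol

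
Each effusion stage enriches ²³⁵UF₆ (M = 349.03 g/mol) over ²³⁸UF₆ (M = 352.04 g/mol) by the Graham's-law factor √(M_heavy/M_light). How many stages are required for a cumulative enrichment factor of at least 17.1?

662

Per stage α = (352.04/349.03)^(1/2) = 1.00862^0.5, giving ln α = 0.004293.
Need α^N ≥ 17.1 ⇒ N ≥ ln(17.1) / ln α = 2.839 / 0.004293 = 661.26.
So at least 662 stages are needed.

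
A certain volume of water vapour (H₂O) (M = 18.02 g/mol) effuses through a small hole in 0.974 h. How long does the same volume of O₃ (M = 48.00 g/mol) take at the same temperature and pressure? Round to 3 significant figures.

Using Graham's law: t_O₃/t_H₂O = √(M_O₃/M_H₂O) = √(48.00/18.02) = √2.664 = 1.632.
So the time for O₃ is 0.974 × 1.632 = 1.59 h.

1.59 h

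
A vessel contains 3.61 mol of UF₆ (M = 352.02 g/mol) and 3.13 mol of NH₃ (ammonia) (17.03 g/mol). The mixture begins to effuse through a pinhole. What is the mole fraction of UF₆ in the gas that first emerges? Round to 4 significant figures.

Effusion rate of each component ∝ n_i/√M_i (partial pressure × 1/√M).
So x_UF₆ in the escaping gas = (n_UF₆/√M_UF₆) / Σ(n_i/√M_i)
= (3.61/√352.02) / (3.61/√352.02 + 3.13/√17.03) = 0.1924/(0.1924 + 0.7585) = 0.2023.

0.2023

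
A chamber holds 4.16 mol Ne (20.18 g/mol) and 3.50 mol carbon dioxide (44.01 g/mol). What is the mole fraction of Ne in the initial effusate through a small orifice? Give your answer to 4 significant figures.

Rate_i ∝ x_i/√M_i (Graham's law weighted by mole fraction), so the effusate composition follows n_i/√M_i.
Mole fraction of Ne in the effusate = (n_Ne/√M_Ne) / (n_Ne/√M_Ne + n_CO₂/√M_CO₂)
= (4.16/√20.18) / (4.16/√20.18 + 3.50/√44.01) = 0.9260/(0.9260 + 0.5276) = 0.6371.

0.6371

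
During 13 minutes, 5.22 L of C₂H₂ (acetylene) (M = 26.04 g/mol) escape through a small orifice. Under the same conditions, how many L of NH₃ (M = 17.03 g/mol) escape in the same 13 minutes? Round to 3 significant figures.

Since effusion rate ∝ 1/√M, rate_NH₃/rate_C₂H₂ = √(M_C₂H₂/M_NH₃) = √(26.04/17.03) = √1.529 = 1.237.
So the volume for NH₃ is 5.22 × 1.237 = 6.45 L.

6.45 L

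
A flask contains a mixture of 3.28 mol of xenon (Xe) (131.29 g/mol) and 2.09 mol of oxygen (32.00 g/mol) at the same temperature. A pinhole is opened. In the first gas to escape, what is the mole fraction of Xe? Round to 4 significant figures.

0.4366

The effusion rate of species i is ∝ p_i/√M_i ∝ n_i/√M_i.
x_Xe(eff) = (n_Xe/√M_Xe) / (n_Xe/√M_Xe + n_O₂/√M_O₂)
= (3.28/√131.29) / (3.28/√131.29 + 2.09/√32.00) = 0.2863/(0.2863 + 0.3695) = 0.4366.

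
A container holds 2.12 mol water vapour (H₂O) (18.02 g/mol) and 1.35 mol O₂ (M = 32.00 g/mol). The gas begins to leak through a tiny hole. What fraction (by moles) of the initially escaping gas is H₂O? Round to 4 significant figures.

0.6767

Rate_i ∝ x_i/√M_i (Graham's law weighted by mole fraction), so the effusate composition follows n_i/√M_i.
x_H₂O(eff) = (n_H₂O/√M_H₂O) / (n_H₂O/√M_H₂O + n_O₂/√M_O₂)
= (2.12/√18.02) / (2.12/√18.02 + 1.35/√32.00) = 0.4994/(0.4994 + 0.2386) = 0.6767.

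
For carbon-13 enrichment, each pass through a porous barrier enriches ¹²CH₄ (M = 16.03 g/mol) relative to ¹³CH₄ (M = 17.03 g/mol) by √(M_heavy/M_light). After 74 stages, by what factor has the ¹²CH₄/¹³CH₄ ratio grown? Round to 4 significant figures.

After 74 stages the ratio has grown by (√(17.03/16.03))^74 = (17.03/16.03)^(74/2).
= 1.06238^37 = 9.384.

9.384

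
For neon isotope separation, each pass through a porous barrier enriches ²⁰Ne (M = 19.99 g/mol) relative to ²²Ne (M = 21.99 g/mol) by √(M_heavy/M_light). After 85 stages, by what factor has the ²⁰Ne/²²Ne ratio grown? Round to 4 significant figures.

57.55

After 85 stages the ratio has grown by (√(21.99/19.99))^85 = (21.99/19.99)^(85/2).
= 1.10005^(85/2) = 57.55.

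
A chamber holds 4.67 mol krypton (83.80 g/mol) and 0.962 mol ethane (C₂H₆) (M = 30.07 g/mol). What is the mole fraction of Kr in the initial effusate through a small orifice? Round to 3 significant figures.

0.744

Rate_i ∝ x_i/√M_i (Graham's law weighted by mole fraction), so the effusate composition follows n_i/√M_i.
Mole fraction of Kr in the effusate = (n_Kr/√M_Kr) / (n_Kr/√M_Kr + n_C₂H₆/√M_C₂H₆)
= (4.67/√83.80) / (4.67/√83.80 + 0.962/√30.07) = 0.5101/(0.5101 + 0.1754) = 0.744.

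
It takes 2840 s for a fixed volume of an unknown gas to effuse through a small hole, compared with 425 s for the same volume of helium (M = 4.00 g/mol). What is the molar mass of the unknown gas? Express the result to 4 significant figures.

178.6 g/mol

By Graham's law, t_X/t_He = √(M_X/M_He).
2840/425 = 6.682 = √(M_X/4.00)
M_X = 4.00 × 6.682² = 4.00 × 44.65 = 178.6 g/mol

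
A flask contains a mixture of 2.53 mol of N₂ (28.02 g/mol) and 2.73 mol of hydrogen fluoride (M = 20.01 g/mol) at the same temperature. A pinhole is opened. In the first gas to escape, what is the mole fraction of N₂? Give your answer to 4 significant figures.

0.4392

Effusion rate of each component ∝ n_i/√M_i (partial pressure × 1/√M).
Mole fraction of N₂ in the effusate = (n_N₂/√M_N₂) / (n_N₂/√M_N₂ + n_HF/√M_HF)
= (2.53/√28.02) / (2.53/√28.02 + 2.73/√20.01) = 0.4780/(0.4780 + 0.6103) = 0.4392.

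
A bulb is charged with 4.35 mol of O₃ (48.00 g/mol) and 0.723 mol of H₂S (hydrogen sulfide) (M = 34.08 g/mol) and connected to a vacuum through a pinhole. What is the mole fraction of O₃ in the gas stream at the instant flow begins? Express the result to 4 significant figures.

Each component's effusion rate ∝ (its partial pressure)·(1/√M) ∝ n_i/√M_i.
x_O₃(eff) = (n_O₃/√M_O₃) / (n_O₃/√M_O₃ + n_H₂S/√M_H₂S)
= (4.35/√48.00) / (4.35/√48.00 + 0.723/√34.08) = 0.6279/(0.6279 + 0.1238) = 0.8352.

0.8352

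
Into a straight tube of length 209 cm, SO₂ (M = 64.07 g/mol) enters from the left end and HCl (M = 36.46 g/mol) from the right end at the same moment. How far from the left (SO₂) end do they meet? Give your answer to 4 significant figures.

The fronts meet when d_SO₂ + d_HCl = L with d_SO₂/d_HCl = √(M_HCl/M_SO₂) (Graham's law). Here √(M_HCl/M_SO₂) = √(36.46/64.07) = 0.7544.
With d_SO₂ + d_HCl = 209 cm, d_HCl = 209/(1 + 0.7544) = 119.1 cm.
d_SO₂ = 209 − 119.1 = 89.87 cm.

89.87 cm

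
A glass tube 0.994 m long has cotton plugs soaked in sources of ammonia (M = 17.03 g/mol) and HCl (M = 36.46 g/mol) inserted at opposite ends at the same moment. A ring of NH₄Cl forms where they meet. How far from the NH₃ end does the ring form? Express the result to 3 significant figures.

The fronts meet when d_NH₃ + d_HCl = L with d_NH₃/d_HCl = √(M_HCl/M_NH₃) (Graham's law). Here √(M_HCl/M_NH₃) = √(36.46/17.03) = 1.463.
With d_NH₃ + d_HCl = 0.994 m, d_HCl = 0.994/(1 + 1.463) = 0.4035 m.
d_NH₃ = 0.994 − 0.4035 = 0.590 m.

0.590 m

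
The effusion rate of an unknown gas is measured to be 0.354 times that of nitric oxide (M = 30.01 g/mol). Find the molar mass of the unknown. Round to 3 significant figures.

Using Graham's law: rate_X/rate_NO = √(M_NO/M_X).
0.354 = √(30.01/M_X)
M_X = 30.01 / 0.354² = 30.01 / 0.1253 = 239 g/mol

239 g/mol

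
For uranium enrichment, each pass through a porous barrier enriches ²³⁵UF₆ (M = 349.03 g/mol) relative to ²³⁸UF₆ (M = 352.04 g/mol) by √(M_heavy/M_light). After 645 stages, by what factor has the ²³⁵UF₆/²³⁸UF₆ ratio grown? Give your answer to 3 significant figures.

15.9

Each stage multiplies the ratio by α = √(352.04/349.03), so after 645 stages the overall factor is α^645 = (352.04/349.03)^(645/2).
= 1.00862^(645/2) = 15.9.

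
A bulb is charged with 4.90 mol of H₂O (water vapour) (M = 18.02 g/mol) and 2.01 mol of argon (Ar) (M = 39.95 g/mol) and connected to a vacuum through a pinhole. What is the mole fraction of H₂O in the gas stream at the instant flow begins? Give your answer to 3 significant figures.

Each component's effusion rate ∝ (its partial pressure)·(1/√M) ∝ n_i/√M_i.
x_H₂O(eff) = (n_H₂O/√M_H₂O) / (n_H₂O/√M_H₂O + n_Ar/√M_Ar)
= (4.90/√18.02) / (4.90/√18.02 + 2.01/√39.95) = 1.154/(1.154 + 0.3180) = 0.784.

0.784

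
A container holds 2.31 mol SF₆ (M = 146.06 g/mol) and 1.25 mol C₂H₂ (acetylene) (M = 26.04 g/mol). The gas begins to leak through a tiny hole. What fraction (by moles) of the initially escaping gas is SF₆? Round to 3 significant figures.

Effusion rate of each component ∝ n_i/√M_i (partial pressure × 1/√M).
x_SF₆(eff) = (n_SF₆/√M_SF₆) / (n_SF₆/√M_SF₆ + n_C₂H₂/√M_C₂H₂)
= (2.31/√146.06) / (2.31/√146.06 + 1.25/√26.04) = 0.1911/(0.1911 + 0.2450) = 0.438.

0.438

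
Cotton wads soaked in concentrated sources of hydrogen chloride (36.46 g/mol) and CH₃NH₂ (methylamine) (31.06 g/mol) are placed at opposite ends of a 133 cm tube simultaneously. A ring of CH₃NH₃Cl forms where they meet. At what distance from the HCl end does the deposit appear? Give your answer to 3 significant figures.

Distances travelled in equal time are proportional to diffusion rates, so d_HCl/d_CH₃NH₂ = √(M_CH₃NH₂/M_HCl) = √(31.06/36.46) = 0.9230.
With d_HCl + d_CH₃NH₂ = 133 cm, d_CH₃NH₂ = 133/(1 + 0.9230) = 69.16 cm.
d_HCl = 133 − 69.16 = 63.8 cm.

63.8 cm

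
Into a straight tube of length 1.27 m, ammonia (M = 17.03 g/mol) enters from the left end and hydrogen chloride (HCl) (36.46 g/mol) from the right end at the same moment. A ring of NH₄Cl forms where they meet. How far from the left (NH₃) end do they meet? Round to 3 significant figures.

In equal time, each gas travels a distance ∝ its rate ∝ 1/√M, so d_NH₃/d_HCl = √(M_HCl/M_NH₃) = √(36.46/17.03) = 1.463.
With d_NH₃ + d_HCl = 1.27 m, d_HCl = 1.27/(1 + 1.463) = 0.5156 m.
d_NH₃ = 1.27 − 0.5156 = 0.754 m.

0.754 m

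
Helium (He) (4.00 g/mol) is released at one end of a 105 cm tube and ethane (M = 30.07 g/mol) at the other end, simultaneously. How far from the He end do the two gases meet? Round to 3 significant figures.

76.9 cm

Graham's law gives d_He/d_C₂H₆ = rate_He/rate_C₂H₆ = √(M_C₂H₆/M_He) = √(30.07/4.00) = 2.742.
With d_He + d_C₂H₆ = 105 cm, d_C₂H₆ = 105/(1 + 2.742) = 28.06 cm.
d_He = 105 − 28.06 = 76.9 cm.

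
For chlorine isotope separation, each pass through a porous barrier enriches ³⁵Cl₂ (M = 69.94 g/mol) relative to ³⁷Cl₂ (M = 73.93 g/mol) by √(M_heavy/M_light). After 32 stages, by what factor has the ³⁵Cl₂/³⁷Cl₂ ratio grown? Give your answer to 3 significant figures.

After 32 stages the ratio has grown by (√(73.93/69.94))^32 = (73.93/69.94)^(32/2).
= 1.05705^16 = 2.43.

2.43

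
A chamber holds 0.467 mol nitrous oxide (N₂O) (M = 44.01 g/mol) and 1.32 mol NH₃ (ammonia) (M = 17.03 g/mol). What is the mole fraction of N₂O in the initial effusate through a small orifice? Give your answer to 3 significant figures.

The effusion rate of species i is ∝ p_i/√M_i ∝ n_i/√M_i.
Mole fraction of N₂O in the effusate = (n_N₂O/√M_N₂O) / (n_N₂O/√M_N₂O + n_NH₃/√M_NH₃)
= (0.467/√44.01) / (0.467/√44.01 + 1.32/√17.03) = 0.07039/(0.07039 + 0.3199) = 0.180.

0.180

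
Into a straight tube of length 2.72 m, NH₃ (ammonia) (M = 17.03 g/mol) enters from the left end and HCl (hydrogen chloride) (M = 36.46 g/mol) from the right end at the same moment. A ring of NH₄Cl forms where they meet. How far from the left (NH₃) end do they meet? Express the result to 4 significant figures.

In equal time, each gas travels a distance ∝ its rate ∝ 1/√M, so d_NH₃/d_HCl = √(M_HCl/M_NH₃) = √(36.46/17.03) = 1.463.
With d_NH₃ + d_HCl = 2.72 m, d_HCl = 2.72/(1 + 1.463) = 1.104 m.
d_NH₃ = 2.72 − 1.104 = 1.616 m.

1.616 m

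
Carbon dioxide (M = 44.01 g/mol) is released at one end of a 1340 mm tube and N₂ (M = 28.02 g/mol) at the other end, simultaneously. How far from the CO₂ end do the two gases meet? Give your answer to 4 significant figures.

594.7 mm

Distances travelled in equal time are proportional to diffusion rates, so d_CO₂/d_N₂ = √(M_N₂/M_CO₂) = √(28.02/44.01) = 0.7979.
With d_CO₂ + d_N₂ = 1340 mm, d_N₂ = 1340/(1 + 0.7979) = 745.3 mm.
d_CO₂ = 1340 − 745.3 = 594.7 mm.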